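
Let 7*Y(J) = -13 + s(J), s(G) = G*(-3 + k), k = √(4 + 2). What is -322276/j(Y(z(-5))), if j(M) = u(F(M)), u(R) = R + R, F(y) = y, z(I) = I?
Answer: 1127966/73 + 2819915*√6/73 ≈ 1.1007e+5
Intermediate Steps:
k = √6 ≈ 2.4495
s(G) = G*(-3 + √6)
u(R) = 2*R
Y(J) = -13/7 + J*(-3 + √6)/7 (Y(J) = (-13 + J*(-3 + √6))/7 = -13/7 + J*(-3 + √6)/7)
j(M) = 2*M
-322276/j(Y(z(-5))) = -322276*1/(2*(-13/7 - ⅐*(-5)*(3 - √6))) = -322276*1/(2*(-13/7 + (15/7 - 5*√6/7))) = -322276*1/(2*(2/7 - 5*√6/7)) = -322276/(4/7 - 10*√6/7)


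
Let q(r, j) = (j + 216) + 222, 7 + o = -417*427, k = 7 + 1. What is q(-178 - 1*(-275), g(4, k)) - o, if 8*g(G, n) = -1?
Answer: 1428031/8 ≈ 1.7850e+5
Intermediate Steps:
k = 8
o = -178066 (o = -7 - 417*427 = -7 - 178059 = -178066)
g(G, n) = -⅛ (g(G, n) = (⅛)*(-1) = -⅛)
q(r, j) = 438 + j (q(r, j) = (216 + j) + 222 = 438 + j)
q(-178 - 1*(-275), g(4, k)) - o = (438 - ⅛) - 1*(-178066) = 3503/8 + 178066 = 1428031/8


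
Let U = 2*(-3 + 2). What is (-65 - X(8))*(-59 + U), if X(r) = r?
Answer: 4453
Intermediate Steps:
U = -2 (U = 2*(-1) = -2)
(-65 - X(8))*(-59 + U) = (-65 - 1*8)*(-59 - 2) = (-65 - 8)*(-61) = -73*(-61) = 4453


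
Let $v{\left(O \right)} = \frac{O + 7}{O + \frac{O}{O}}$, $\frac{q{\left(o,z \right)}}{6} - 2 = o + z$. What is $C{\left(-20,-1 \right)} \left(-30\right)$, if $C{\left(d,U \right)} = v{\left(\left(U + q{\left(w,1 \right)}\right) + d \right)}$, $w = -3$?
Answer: $-21$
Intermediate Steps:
$q{\left(o,z \right)} = 12 + 6 o + 6 z$ ($q{\left(o,z \right)} = 12 + 6 \left(o + z\right) = 12 + \left(6 o + 6 z\right) = 12 + 6 o + 6 z$)
$v{\left(O \right)} = \frac{7 + O}{1 + O}$ ($v{\left(O \right)} = \frac{7 + O}{O + 1} = \frac{7 + O}{1 + O}$)
$C{\left(d,U \right)} = \frac{7 + U + d}{1 + U + d}$ ($C{\left(d,U \right)} = \frac{7 + \left(\left(U + \left(12 + 6 \left(-3\right) + 6 \cdot 1\right)\right) + d\right)}{1 + \left(\left(U + \left(12 + 6 \left(-3\right) + 6 \cdot 1\right)\right) + d\right)} = \frac{7 + \left(\left(U + \left(12 - 18 + 6\right)\right) + d\right)}{1 + \left(\left(U + \left(12 - 18 + 6\right)\right) + d\right)} = \frac{7 + \left(\left(U + 0\right) + d\right)}{1 + \left(\left(U + 0\right) + d\right)} = \frac{7 + \left(U + d\right)}{1 + \left(U + d\right)} = \frac{7 + U + d}{1 + U + d}$)
$C{\left(-20,-1 \right)} \left(-30\right) = \frac{7 - 1 - 20}{1 - 1 - 20} \left(-30\right) = \frac{1}{-20} \left(-14\right) \left(-30\right) = \left(- \frac{1}{20}\right) \left(-14\right) \left(-30\right) = \frac{7}{10} \left(-30\right) = -21$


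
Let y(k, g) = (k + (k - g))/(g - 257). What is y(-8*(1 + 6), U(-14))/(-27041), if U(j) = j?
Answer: -14/1046873 ≈ -1.3373e-5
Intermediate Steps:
y(k, g) = (-g + 2*k)/(-257 + g)
y(-8*(1 + 6), U(-14))/(-27041) = ((-1*(-14) + 2*(-8*(1 + 6)))/(-257 - 14))/(-27041) = ((14 + 2*(-8*7))/(-271))*(-1/27041) = -(14 + 2*(-56))/271*(-1/27041) = -(14 - 112)/271*(-1/27041) = -1/271*(-98)*(-1/27041) = (98/271)*(-1/27041) = -14/1046873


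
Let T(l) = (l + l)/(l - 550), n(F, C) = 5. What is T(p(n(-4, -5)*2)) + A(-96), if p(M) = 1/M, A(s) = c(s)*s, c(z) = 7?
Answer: -3695330/5499 ≈ -672.00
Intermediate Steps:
A(s) = 7*s
T(l) = 2*l/(-550 + l) (T(l) = (2*l)/(-550 + l) = 2*l/(-550 + l))
T(p(n(-4, -5)*2)) + A(-96) = 2/(((5*2))*(-550 + 1/(5*2))) + 7*(-96) = 2/(10*(-550 + 1/10)) - 672 = 2*(⅒)/(-550 + ⅒) - 672 = 2*(⅒)/(-5499/10) - 672 = 2*(⅒)*(-10/5499) - 672 = -2/5499 - 672 = -3695330/5499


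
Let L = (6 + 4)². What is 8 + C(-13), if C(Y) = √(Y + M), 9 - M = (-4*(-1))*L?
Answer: 8 + 2*I*√101 ≈ 8.0 + 20.1*I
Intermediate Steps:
L = 100 (L = 10² = 100)
M = -391 (M = 9 - (-4*(-1))*100 = 9 - 4*100 = 9 - 1*400 = 9 - 400 = -391)
C(Y) = √(-391 + Y) (C(Y) = √(Y - 391) = √(-391 + Y))
8 + C(-13) = 8 + √(-391 - 13) = 8 + √(-404) = 8 + 2*I*√101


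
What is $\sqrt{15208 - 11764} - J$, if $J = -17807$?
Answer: $17807 + 2 \sqrt{861} \approx 17866.0$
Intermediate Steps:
$\sqrt{15208 - 11764} - J = \sqrt{15208 - 11764} - -17807 = \sqrt{3444} + 17807 = 2 \sqrt{861} + 17807 = 17807 + 2 \sqrt{861}$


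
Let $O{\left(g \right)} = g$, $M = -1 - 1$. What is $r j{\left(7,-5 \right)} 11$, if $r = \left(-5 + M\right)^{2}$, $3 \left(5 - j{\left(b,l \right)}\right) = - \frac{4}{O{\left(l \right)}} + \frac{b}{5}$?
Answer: $\frac{34496}{15} \approx 2299.7$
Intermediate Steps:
$M = -2$ ($M = -1 - 1 = -2$)
$j{\left(b,l \right)} = 5 - \frac{b}{15} + \frac{4}{3 l}$ ($j{\left(b,l \right)} = 5 - \frac{- \frac{4}{l} + \frac{b}{5}}{3} = 5 - \left(- \frac{4}{3 l} + \frac{b}{15}\right) = 5 - \frac{b}{15} + \frac{4}{3 l}$)
$r = 49$ ($r = \left(-5 - 2\right)^{2} = \left(-7\right)^{2} = 49$)
$r j{\left(7,-5 \right)} 11 = 49 \frac{20 - 5 \left(75 - 7\right)}{15 \left(-5\right)} 11 = 49 \cdot \frac{1}{15} \left(- \frac{1}{5}\right) \left(20 - 5 \left(75 - 7\right)\right) 11 = 49 \cdot \frac{1}{15} \left(- \frac{1}{5}\right) \left(20 - 340\right) 11 = 49 \cdot \frac{1}{15} \left(- \frac{1}{5}\right) \left(-320\right) 11 = 49 \cdot \frac{64}{15} \cdot 11 = \frac{3136}{15} \cdot 11 = \frac{34496}{15}$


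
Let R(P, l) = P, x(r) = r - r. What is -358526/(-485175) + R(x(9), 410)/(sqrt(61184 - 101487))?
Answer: 358526/485175 ≈ 0.73896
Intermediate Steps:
x(r) = 0
-358526/(-485175) + R(x(9), 410)/(sqrt(61184 - 101487)) = -358526/(-485175) + 0/(sqrt(61184 - 101487)) = -358526*(-1/485175) + 0/(sqrt(-40303)) = 358526/485175 + 0/((I*sqrt(40303))) = 358526/485175 + 0*(-I*sqrt(40303)/40303) = 358526/485175 + 0 = 358526/485175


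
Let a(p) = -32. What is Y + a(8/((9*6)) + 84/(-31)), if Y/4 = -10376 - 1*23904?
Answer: -137152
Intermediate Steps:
Y = -137120 (Y = 4*(-10376 - 1*23904) = 4*(-10376 - 23904) = 4*(-34280) = -137120)
Y + a(8/((9*6)) + 84/(-31)) = -137120 - 32 = -137152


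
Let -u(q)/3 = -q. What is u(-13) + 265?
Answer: 226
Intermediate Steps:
u(q) = 3*q (u(q) = -(-3)*q = 3*q)
u(-13) + 265 = 3*(-13) + 265 = -39 + 265 = 226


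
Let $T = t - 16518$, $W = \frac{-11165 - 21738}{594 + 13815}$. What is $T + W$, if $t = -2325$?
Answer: $- \frac{271541690}{14409} \approx -18845.0$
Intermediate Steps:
$W = - \frac{32903}{14409} \approx -2.2835$
$T = -18843$ ($T = -2325 - 16518 = -18843$)
$T + W = -18843 - \frac{32903}{14409} = - \frac{271541690}{14409}$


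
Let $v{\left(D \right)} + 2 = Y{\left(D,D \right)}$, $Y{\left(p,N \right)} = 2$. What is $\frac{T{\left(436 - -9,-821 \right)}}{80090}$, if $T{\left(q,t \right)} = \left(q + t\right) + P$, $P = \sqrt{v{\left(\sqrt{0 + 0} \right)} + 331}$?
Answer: $- \frac{188}{40045} + \frac{\sqrt{331}}{80090} \approx -0.0044676$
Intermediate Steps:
$v{\left(D \right)} = 0$ ($v{\left(D \right)} = -2 + 2 = 0$)
$P = \sqrt{331}$ ($P = \sqrt{0 + 331} = \sqrt{331} \approx 18.193$)
$T{\left(q,t \right)} = q + t + \sqrt{331}$ ($T{\left(q,t \right)} = \left(q + t\right) + \sqrt{331} = q + t + \sqrt{331}$)
$\frac{T{\left(436 - -9,-821 \right)}}{80090} = \frac{\left(436 - -9\right) - 821 + \sqrt{331}}{80090} = \left(\left(436 + 9\right) - 821 + \sqrt{331}\right) \frac{1}{80090} = \left(445 - 821 + \sqrt{331}\right) \frac{1}{80090} = \left(-376 + \sqrt{331}\right) \frac{1}{80090} = - \frac{188}{40045} + \frac{\sqrt{331}}{80090}$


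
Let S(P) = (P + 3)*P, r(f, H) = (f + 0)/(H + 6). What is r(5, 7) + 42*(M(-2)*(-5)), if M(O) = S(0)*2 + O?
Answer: 5465/13 ≈ 420.38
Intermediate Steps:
r(f, H) = f/(6 + H)
S(P) = P*(3 + P) (S(P) = (3 + P)*P = P*(3 + P))
M(O) = O (M(O) = (0*(3 + 0))*2 + O = (0*3)*2 + O = 0*2 + O = 0 + O = O)
r(5, 7) + 42*(M(-2)*(-5)) = 5/(6 + 7) + 42*(-2*(-5)) = 5/13 + 42*10 = 5*(1/13) + 420 = 5/13 + 420 = 5465/13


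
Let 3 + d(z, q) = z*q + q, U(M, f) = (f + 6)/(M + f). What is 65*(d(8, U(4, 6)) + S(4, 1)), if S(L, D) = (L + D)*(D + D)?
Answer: 1157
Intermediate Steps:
U(M, f) = (6 + f)/(M + f)
S(L, D) = 2*D*(D + L) (S(L, D) = (D + L)*(2*D) = 2*D*(D + L))
d(z, q) = -3 + q + q*z (d(z, q) = -3 + (z*q + q) = -3 + (q*z + q) = -3 + (q + q*z) = -3 + q + q*z)
65*(d(8, U(4, 6)) + S(4, 1)) = 65*((-3 + (6 + 6)/(4 + 6) + ((6 + 6)/(4 + 6))*8) + 2*1*(1 + 4)) = 65*((-3 + 12/10 + (12/10)*8) + 2*1*5) = 65*((-3 + (⅒)*12 + ((⅒)*12)*8) + 10) = 65*((-3 + 6/5 + (6/5)*8) + 10) = 65*((-3 + 6/5 + 48/5) + 10) = 65*(39/5 + 10) = 65*(89/5) = 1157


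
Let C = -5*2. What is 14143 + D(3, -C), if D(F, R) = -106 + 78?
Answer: 14115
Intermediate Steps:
C = -10
D(F, R) = -28
14143 + D(3, -C) = 14143 - 28 = 14115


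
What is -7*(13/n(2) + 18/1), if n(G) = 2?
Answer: -343/2 ≈ -171.50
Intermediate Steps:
-7*(13/n(2) + 18/1) = -7*(13/2 + 18/1) = -7*(13*(1/2) + 18*1) = -7*(13/2 + 18) = -7*49/2 = -343/2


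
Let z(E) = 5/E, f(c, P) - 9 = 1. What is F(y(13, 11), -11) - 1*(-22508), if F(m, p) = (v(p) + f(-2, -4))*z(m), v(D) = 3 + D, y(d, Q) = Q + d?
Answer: 270101/12 ≈ 22508.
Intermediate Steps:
f(c, P) = 10 (f(c, P) = 9 + 1 = 10)
F(m, p) = 5*(13 + p)/m (F(m, p) = ((3 + p) + 10)*(5/m) = (13 + p)*(5/m) = 5*(13 + p)/m)
F(y(13, 11), -11) - 1*(-22508) = 5*(13 - 11)/(11 + 13) - 1*(-22508) = 5*2/24 + 22508 = 5*(1/24)*2 + 22508 = 5/12 + 22508 = 270101/12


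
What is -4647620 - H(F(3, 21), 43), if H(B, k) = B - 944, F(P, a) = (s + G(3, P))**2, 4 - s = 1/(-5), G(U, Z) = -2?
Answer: -116167021/25 ≈ -4.6467e+6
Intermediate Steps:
s = 21/5 (s = 4 - 1/(-5) = 4 - 1*(-1/5) = 4 + 1/5 = 21/5 ≈ 4.2000)
F(P, a) = 121/25 (F(P, a) = (21/5 - 2)**2 = (11/5)**2 = 121/25)
H(B, k) = -944 + B
-4647620 - H(F(3, 21), 43) = -4647620 - (-944 + 121/25) = -4647620 - 1*(-23479/25) = -4647620 + 23479/25 = -116167021/25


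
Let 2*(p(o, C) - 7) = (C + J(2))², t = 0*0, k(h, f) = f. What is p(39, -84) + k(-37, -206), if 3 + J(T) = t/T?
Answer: 7171/2 ≈ 3585.5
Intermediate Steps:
t = 0
J(T) = -3 (J(T) = -3 + 0/T = -3 + 0 = -3)
p(o, C) = 7 + (-3 + C)²/2 (p(o, C) = 7 + (C - 3)²/2 = 7 + (-3 + C)²/2)
p(39, -84) + k(-37, -206) = (7 + (-3 - 84)²/2) - 206 = (7 + (½)*(-87)²) - 206 = (7 + (½)*7569) - 206 = (7 + 7569/2) - 206 = 7583/2 - 206 = 7171/2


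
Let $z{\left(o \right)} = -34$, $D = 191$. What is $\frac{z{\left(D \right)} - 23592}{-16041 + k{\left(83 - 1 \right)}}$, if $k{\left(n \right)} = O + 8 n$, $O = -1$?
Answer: $\frac{11813}{7693} \approx 1.5356$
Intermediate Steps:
$k{\left(n \right)} = -1 + 8 n$
$\frac{z{\left(D \right)} - 23592}{-16041 + k{\left(83 - 1 \right)}} = \frac{-34 - 23592}{-16041 - \left(1 - 8 \left(83 - 1\right)\right)} = - \frac{23626}{-16041 - \left(1 - 8 \left(83 - 1\right)\right)} = - \frac{23626}{-16041 + \left(-1 + 8 \cdot 82\right)} = - \frac{23626}{-16041 + \left(-1 + 656\right)} = - \frac{23626}{-16041 + 655} = - \frac{23626}{-15386} = \left(-23626\right) \left(- \frac{1}{15386}\right) = \frac{11813}{7693}$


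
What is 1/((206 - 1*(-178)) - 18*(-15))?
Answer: 1/654 ≈ 0.0015291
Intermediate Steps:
1/((206 - 1*(-178)) - 18*(-15)) = 1/((206 + 178) + 270) = 1/(384 + 270) = 1/654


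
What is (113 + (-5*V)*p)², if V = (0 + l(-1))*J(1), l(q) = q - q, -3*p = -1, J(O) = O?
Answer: 12769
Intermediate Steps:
p = ⅓ (p = -⅓*(-1) = ⅓ ≈ 0.33333)
l(q) = 0
V = 0 (V = (0 + 0)*1 = 0*1 = 0)
(113 + (-5*V)*p)² = (113 - 5*0*(⅓))² = (113 + 0*(⅓))² = (113 + 0)² = 113² = 12769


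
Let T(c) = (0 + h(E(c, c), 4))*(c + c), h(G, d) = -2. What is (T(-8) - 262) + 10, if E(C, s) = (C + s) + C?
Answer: -220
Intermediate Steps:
E(C, s) = s + 2*C
T(c) = -4*c (T(c) = (0 - 2)*(c + c) = -4*c)
(T(-8) - 262) + 10 = (-4*(-8) - 262) + 10 = (32 - 262) + 10 = -230 + 10 = -220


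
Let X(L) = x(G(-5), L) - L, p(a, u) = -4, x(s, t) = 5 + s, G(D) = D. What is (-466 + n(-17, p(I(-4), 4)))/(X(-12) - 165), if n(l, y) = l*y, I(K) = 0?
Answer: 398/153 ≈ 2.6013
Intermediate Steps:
X(L) = -L (X(L) = (5 - 5) - L = 0 - L = -L)
(-466 + n(-17, p(I(-4), 4)))/(X(-12) - 165) = (-466 - 17*(-4))/(-1*(-12) - 165) = (-466 + 68)/(12 - 165) = -398/(-153) = -398*(-1/153) = 398/153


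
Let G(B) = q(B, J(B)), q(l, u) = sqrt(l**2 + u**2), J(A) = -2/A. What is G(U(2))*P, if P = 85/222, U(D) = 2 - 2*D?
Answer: 85*sqrt(5)/222 ≈ 0.85615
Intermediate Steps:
P = 85/222 (P = 85*(1/222) = 85/222 ≈ 0.38288)
G(B) = sqrt(B**2 + 4/B**2) (G(B) = sqrt(B**2 + (-2/B)**2) = sqrt(B**2 + 4/B**2))
G(U(2))*P = sqrt((4 + (2 - 2*2)**4)/(2 - 2*2)**2)*(85/222) = sqrt((4 + (2 - 4)**4)/(2 - 4)**2)*(85/222) = sqrt((4 + (-2)**4)/(-2)**2)*(85/222) = sqrt((4 + 16)/4)*(85/222) = sqrt((1/4)*20)*(85/222) = sqrt(5)*(85/222) = 85*sqrt(5)/222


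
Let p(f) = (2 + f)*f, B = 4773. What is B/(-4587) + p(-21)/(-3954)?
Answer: -2300295/2015222 ≈ -1.1415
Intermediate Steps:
p(f) = f*(2 + f)
B/(-4587) + p(-21)/(-3954) = 4773/(-4587) - 21*(2 - 21)/(-3954) = 4773*(-1/4587) - 21*(-19)*(-1/3954) = -1591/1529 + 399*(-1/3954) = -1591/1529 - 133/1318 = -2300295/2015222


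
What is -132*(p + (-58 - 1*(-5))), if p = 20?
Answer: 4356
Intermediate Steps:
-132*(p + (-58 - 1*(-5))) = -132*(20 + (-58 - 1*(-5))) = -132*(20 + (-58 + 5)) = -132*(20 - 53) = -132*(-33) = 4356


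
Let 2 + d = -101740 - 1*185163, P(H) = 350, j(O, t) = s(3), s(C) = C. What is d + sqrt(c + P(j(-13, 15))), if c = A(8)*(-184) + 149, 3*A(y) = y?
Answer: -286905 + 5*sqrt(3)/3 ≈ -2.8690e+5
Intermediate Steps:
A(y) = y/3
j(O, t) = 3
c = -1025/3 (c = ((1/3)*8)*(-184) + 149 = (8/3)*(-184) + 149 = -1472/3 + 149 = -1025/3 ≈ -341.67)
d = -286905 (d = -2 + (-101740 - 1*185163) = -2 + (-101740 - 185163) = -2 - 286903 = -286905)
d + sqrt(c + P(j(-13, 15))) = -286905 + sqrt(-1025/3 + 350) = -286905 + sqrt(25/3) = -286905 + 5*sqrt(3)/3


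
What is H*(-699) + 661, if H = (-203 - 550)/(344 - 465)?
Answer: -446366/121 ≈ -3689.0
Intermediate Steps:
H = 753/121 (H = -753/(-121) = -753*(-1/121) = 753/121 ≈ 6.2231)
H*(-699) + 661 = (753/121)*(-699) + 661 = -526347/121 + 661 = -446366/121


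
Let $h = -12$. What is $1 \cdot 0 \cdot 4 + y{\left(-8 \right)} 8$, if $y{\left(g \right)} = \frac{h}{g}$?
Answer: $12$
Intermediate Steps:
$y{\left(g \right)} = - \frac{12}{g}$
$1 \cdot 0 \cdot 4 + y{\left(-8 \right)} 8 = 1 \cdot 0 \cdot 4 + - \frac{12}{-8} \cdot 8 = 0 \cdot 4 + \left(-12\right) \left(- \frac{1}{8}\right) 8 = 0 + \frac{3}{2} \cdot 8 = 0 + 12 = 12$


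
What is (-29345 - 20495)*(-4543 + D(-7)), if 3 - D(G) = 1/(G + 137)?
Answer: 2941561784/13 ≈ 2.2627e+8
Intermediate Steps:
D(G) = 3 - 1/(137 + G) (D(G) = 3 - 1/(G + 137) = 3 - 1/(137 + G))
(-29345 - 20495)*(-4543 + D(-7)) = (-29345 - 20495)*(-4543 + (410 + 3*(-7))/(137 - 7)) = -49840*(-4543 + (410 - 21)/130) = -49840*(-4543 + (1/130)*389) = -49840*(-4543 + 389/130) = -49840*(-590201/130) = 2941561784/13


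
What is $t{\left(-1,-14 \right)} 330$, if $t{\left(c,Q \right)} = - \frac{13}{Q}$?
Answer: $\frac{2145}{7} \approx 306.43$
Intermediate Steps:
$t{\left(-1,-14 \right)} 330 = - \frac{13}{-14} \cdot 330 = \left(-13\right) \left(- \frac{1}{14}\right) 330 = \frac{13}{14} \cdot 330 = \frac{2145}{7}$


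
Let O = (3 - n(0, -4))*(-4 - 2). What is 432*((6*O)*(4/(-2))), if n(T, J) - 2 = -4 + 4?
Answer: 31104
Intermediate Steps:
n(T, J) = 2 (n(T, J) = 2 + (-4 + 4) = 2 + 0 = 2)
O = -6 (O = (3 - 1*2)*(-4 - 2) = (3 - 2)*(-6) = 1*(-6) = -6)
432*((6*O)*(4/(-2))) = 432*((6*(-6))*(4/(-2))) = 432*(-144*(-1)/2) = 432*(-36*(-2)) = 432*72 = 31104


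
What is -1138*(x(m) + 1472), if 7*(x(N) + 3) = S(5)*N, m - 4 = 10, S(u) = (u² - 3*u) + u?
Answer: -1705862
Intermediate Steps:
S(u) = u² - 2*u
m = 14 (m = 4 + 10 = 14)
x(N) = -3 + 15*N/7 (x(N) = -3 + ((5*(-2 + 5))*N)/7 = -3 + ((5*3)*N)/7 = -3 + (15*N)/7 = -3 + 15*N/7)
-1138*(x(m) + 1472) = -1138*((-3 + (15/7)*14) + 1472) = -1138*((-3 + 30) + 1472) = -1138*(27 + 1472) = -1138*1499 = -1705862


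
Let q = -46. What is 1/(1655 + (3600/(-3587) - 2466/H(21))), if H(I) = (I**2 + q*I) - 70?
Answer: 125545/208171301 ≈ 0.00060309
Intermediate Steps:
H(I) = -70 + I**2 - 46*I (H(I) = (I**2 - 46*I) - 70 = -70 + I**2 - 46*I)
1/(1655 + (3600/(-3587) - 2466/H(21))) = 1/(1655 + (3600/(-3587) - 2466/(-70 + 21**2 - 46*21))) = 1/(1655 + (3600*(-1/3587) - 2466/(-70 + 441 - 966))) = 1/(1655 + (-3600/3587 - 2466/(-595))) = 1/(1655 + (-3600/3587 - 2466*(-1/595))) = 1/(1655 + (-3600/3587 + 2466/595)) = 1/(1655 + 394326/125545) = 1/(208171301/125545) = 125545/208171301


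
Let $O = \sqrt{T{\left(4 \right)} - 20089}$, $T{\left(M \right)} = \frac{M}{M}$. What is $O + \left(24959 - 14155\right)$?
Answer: $10804 + 18 i \sqrt{62} \approx 10804.0 + 141.73 i$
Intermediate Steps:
$T{\left(M \right)} = 1$
$O = 18 i \sqrt{62}$ ($O = \sqrt{1 - 20089} = \sqrt{-20088} = 18 i \sqrt{62} \approx 141.73 i$)
$O + \left(24959 - 14155\right) = 18 i \sqrt{62} + \left(24959 - 14155\right) = 18 i \sqrt{62} + 10804 = 10804 + 18 i \sqrt{62}$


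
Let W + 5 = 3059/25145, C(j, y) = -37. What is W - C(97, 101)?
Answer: 807699/25145 ≈ 32.122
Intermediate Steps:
W = -122666/25145 (W = -5 + 3059/25145 = -122666/25145 ≈ -4.8783)
W - C(97, 101) = -122666/25145 - 1*(-37) = -122666/25145 + 37 = 807699/25145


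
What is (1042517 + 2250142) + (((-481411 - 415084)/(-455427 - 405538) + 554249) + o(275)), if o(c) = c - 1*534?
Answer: 38962718268/10129 ≈ 3.8466e+6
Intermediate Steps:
o(c) = -534 + c (o(c) = c - 534 = -534 + c)
(1042517 + 2250142) + (((-481411 - 415084)/(-455427 - 405538) + 554249) + o(275)) = (1042517 + 2250142) + (((-481411 - 415084)/(-455427 - 405538) + 554249) + (-534 + 275)) = 3292659 + ((-896495/(-860965) + 554249) - 259) = 3292659 + ((-896495*(-1/860965) + 554249) - 259) = 3292659 + ((10547/10129 + 554249) - 259) = 3292659 + (5613998668/10129 - 259) = 3292659 + 5611375257/10129 = 38962718268/10129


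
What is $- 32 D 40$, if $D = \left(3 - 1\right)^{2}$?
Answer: $-5120$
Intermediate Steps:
$D = 4$ ($D = 2^{2} = 4$)
$- 32 D 40 = \left(-32\right) 4 \cdot 40 = \left(-128\right) 40 = -5120$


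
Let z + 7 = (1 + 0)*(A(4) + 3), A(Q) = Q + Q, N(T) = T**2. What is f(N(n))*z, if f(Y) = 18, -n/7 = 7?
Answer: 72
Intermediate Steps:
n = -49 (n = -7*7 = -49)
A(Q) = 2*Q
z = 4 (z = -7 + (1 + 0)*(2*4 + 3) = -7 + 1*(8 + 3) = -7 + 1*11 = -7 + 11 = 4)
f(N(n))*z = 18*4 = 72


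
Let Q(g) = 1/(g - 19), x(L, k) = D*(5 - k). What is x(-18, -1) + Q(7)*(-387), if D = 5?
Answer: 249/4 ≈ 62.250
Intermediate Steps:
x(L, k) = 25 - 5*k (x(L, k) = 5*(5 - k) = 25 - 5*k)
Q(g) = 1/(-19 + g)
x(-18, -1) + Q(7)*(-387) = (25 - 5*(-1)) - 387/(-19 + 7) = (25 + 5) - 387/(-12) = 30 - 1/12*(-387) = 30 + 129/4 = 249/4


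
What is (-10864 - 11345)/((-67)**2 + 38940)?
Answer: -22209/43429 ≈ -0.51139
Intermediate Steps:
(-10864 - 11345)/((-67)**2 + 38940) = -22209/(4489 + 38940) = -22209/43429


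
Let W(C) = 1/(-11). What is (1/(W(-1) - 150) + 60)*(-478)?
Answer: -47345422/1651 ≈ -28677.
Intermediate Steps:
W(C) = -1/11
(1/(W(-1) - 150) + 60)*(-478) = (1/(-1/11 - 150) + 60)*(-478) = (1/(-1651/11) + 60)*(-478) = (-11/1651 + 60)*(-478) = (99049/1651)*(-478) = -47345422/1651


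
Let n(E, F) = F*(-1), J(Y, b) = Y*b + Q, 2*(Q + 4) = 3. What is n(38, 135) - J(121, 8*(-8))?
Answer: 15223/2 ≈ 7611.5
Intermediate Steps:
Q = -5/2 (Q = -4 + (1/2)*3 = -4 + 3/2 = -5/2 ≈ -2.5000)
J(Y, b) = -5/2 + Y*b (J(Y, b) = Y*b - 5/2 = -5/2 + Y*b)
n(E, F) = -F
n(38, 135) - J(121, 8*(-8)) = -1*135 - (-5/2 + 121*(8*(-8))) = -135 - (-5/2 + 121*(-64)) = -135 - (-5/2 - 7744) = -135 - 1*(-15493/2) = -135 + 15493/2 = 15223/2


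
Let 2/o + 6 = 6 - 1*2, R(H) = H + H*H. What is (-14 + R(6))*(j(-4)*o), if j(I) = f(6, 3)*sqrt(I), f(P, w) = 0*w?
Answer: 0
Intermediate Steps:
R(H) = H + H**2
f(P, w) = 0
o = -1 (o = 2/(-6 + (6 - 1*2)) = 2/(-6 + (6 - 2)) = 2/(-6 + 4) = 2/(-2) = 2*(-1/2) = -1)
j(I) = 0 (j(I) = 0*sqrt(I) = 0)
(-14 + R(6))*(j(-4)*o) = (-14 + 6*(1 + 6))*(0*(-1)) = (-14 + 6*7)*0 = (-14 + 42)*0 = 28*0 = 0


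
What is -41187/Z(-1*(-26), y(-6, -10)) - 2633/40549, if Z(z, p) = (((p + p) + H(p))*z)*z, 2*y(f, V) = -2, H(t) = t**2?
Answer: 1668311755/27411124 ≈ 60.863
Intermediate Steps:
y(f, V) = -1 (y(f, V) = (1/2)*(-2) = -1)
Z(z, p) = z**2*(p**2 + 2*p) (Z(z, p) = (((p + p) + p**2)*z)*z = ((2*p + p**2)*z)*z = ((p**2 + 2*p)*z)*z = (z*(p**2 + 2*p))*z = z**2*(p**2 + 2*p))
-41187/Z(-1*(-26), y(-6, -10)) - 2633/40549 = -41187*(-1/(676*(2 - 1))) - 2633/40549 = -41187/((-1*26**2*1)) - 2633*1/40549 = -41187/((-1*676*1)) - 2633/40549 = -41187/(-676) - 2633/40549 = -41187*(-1/676) - 2633/40549 = 41187/676 - 2633/40549 = 1668311755/27411124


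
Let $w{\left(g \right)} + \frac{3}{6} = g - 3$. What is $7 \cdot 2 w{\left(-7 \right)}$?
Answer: $-147$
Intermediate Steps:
$w{\left(g \right)} = - \frac{7}{2} + g$ ($w{\left(g \right)} = - \frac{1}{2} + \left(g - 3\right) = - \frac{1}{2} + \left(-3 + g\right) = - \frac{7}{2} + g$)
$7 \cdot 2 w{\left(-7 \right)} = 7 \cdot 2 \left(- \frac{7}{2} - 7\right) = 14 \left(- \frac{21}{2}\right) = -147$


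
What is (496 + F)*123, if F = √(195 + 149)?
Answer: 61008 + 246*√86 ≈ 63289.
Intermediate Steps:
F = 2*√86 (F = √344 = 2*√86 ≈ 18.547)
(496 + F)*123 = (496 + 2*√86)*123 = 61008 + 246*√86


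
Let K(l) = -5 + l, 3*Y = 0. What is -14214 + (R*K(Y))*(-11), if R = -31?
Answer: -15919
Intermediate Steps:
Y = 0 (Y = (1/3)*0 = 0)
-14214 + (R*K(Y))*(-11) = -14214 - 31*(-5 + 0)*(-11) = -14214 - 31*(-5)*(-11) = -14214 + 155*(-11) = -14214 - 1705 = -15919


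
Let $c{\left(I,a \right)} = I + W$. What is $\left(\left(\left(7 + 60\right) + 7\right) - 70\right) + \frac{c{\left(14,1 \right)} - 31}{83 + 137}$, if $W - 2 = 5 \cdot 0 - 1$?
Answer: $\frac{216}{55} \approx 3.9273$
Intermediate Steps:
$W = 1$ ($W = 2 + \left(5 \cdot 0 - 1\right) = 2 + \left(0 - 1\right) = 2 - 1 = 1$)
$c{\left(I,a \right)} = 1 + I$ ($c{\left(I,a \right)} = I + 1 = 1 + I$)
$\left(\left(\left(7 + 60\right) + 7\right) - 70\right) + \frac{c{\left(14,1 \right)} - 31}{83 + 137} = \left(\left(\left(7 + 60\right) + 7\right) - 70\right) + \frac{\left(1 + 14\right) - 31}{83 + 137} = \left(\left(67 + 7\right) - 70\right) + \frac{15 - 31}{220} = \left(74 - 70\right) - \frac{4}{55} = 4 - \frac{4}{55} = \frac{216}{55}$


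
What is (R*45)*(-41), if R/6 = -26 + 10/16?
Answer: 1123605/4 ≈ 2.8090e+5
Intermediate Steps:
R = -609/4 (R = 6*(-26 + 10/16) = 6*(-26 + 10*(1/16)) = 6*(-26 + 5/8) = 6*(-203/8) = -609/4 ≈ -152.25)
(R*45)*(-41) = -609/4*45*(-41) = -27405/4*(-41) = 1123605/4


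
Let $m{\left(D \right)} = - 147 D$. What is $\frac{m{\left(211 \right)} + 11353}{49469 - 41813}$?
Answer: $- \frac{2458}{957} \approx -2.5684$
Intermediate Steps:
$\frac{m{\left(211 \right)} + 11353}{49469 - 41813} = \frac{\left(-147\right) 211 + 11353}{49469 - 41813} = \frac{-31017 + 11353}{7656} = \left(-19664\right) \frac{1}{7656} = - \frac{2458}{957}$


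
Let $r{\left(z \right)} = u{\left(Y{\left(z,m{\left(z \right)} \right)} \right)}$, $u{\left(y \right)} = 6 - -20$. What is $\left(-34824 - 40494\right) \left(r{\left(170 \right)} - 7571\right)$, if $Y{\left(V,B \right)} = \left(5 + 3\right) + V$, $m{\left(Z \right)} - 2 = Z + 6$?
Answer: $568274310$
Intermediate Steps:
$m{\left(Z \right)} = 8 + Z$ ($m{\left(Z \right)} = 2 + \left(Z + 6\right) = 2 + \left(6 + Z\right) = 8 + Z$)
$Y{\left(V,B \right)} = 8 + V$
$u{\left(y \right)} = 26$ ($u{\left(y \right)} = 6 + 20 = 26$)
$r{\left(z \right)} = 26$
$\left(-34824 - 40494\right) \left(r{\left(170 \right)} - 7571\right) = \left(-34824 - 40494\right) \left(26 - 7571\right) = \left(-75318\right) \left(-7545\right) = 568274310$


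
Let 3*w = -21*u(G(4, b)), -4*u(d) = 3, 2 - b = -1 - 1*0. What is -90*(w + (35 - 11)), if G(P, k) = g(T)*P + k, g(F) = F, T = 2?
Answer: -5265/2 ≈ -2632.5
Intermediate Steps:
b = 3 (b = 2 - (-1 - 1*0) = 2 - (-1 + 0) = 2 - 1*(-1) = 2 + 1 = 3)
G(P, k) = k + 2*P (G(P, k) = 2*P + k = k + 2*P)
u(d) = -¾ (u(d) = -¼*3 = -¾)
w = 21/4 (w = (-21*(-¾))/3 = (⅓)*(63/4) = 21/4 ≈ 5.2500)
-90*(w + (35 - 11)) = -90*(21/4 + (35 - 11)) = -90*(21/4 + 24) = -90*117/4 = -5265/2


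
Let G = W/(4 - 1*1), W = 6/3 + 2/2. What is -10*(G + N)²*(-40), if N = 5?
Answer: 14400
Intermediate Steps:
W = 3 (W = 6*(⅓) + 2*(½) = 2 + 1 = 3)
G = 1 (G = 3/(4 - 1*1) = 3/(4 - 1) = 3/3 = 3*(⅓) = 1)
-10*(G + N)²*(-40) = -10*(1 + 5)²*(-40) = -10*6²*(-40) = -10*36*(-40) = -360*(-40) = 14400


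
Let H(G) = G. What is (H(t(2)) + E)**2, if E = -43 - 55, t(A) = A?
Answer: 9216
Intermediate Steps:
E = -98
(H(t(2)) + E)**2 = (2 - 98)**2 = (-96)**2 = 9216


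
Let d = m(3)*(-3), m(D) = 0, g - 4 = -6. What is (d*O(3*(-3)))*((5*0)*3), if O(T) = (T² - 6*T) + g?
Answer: 0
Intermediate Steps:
g = -2 (g = 4 - 6 = -2)
d = 0 (d = 0*(-3) = 0)
O(T) = -2 + T² - 6*T (O(T) = (T² - 6*T) - 2 = -2 + T² - 6*T)
(d*O(3*(-3)))*((5*0)*3) = (0*(-2 + (3*(-3))² - 18*(-3)))*((5*0)*3) = (0*(-2 + (-9)² - 6*(-9)))*(0*3) = (0*(-2 + 81 + 54))*0 = (0*133)*0 = 0*0 = 0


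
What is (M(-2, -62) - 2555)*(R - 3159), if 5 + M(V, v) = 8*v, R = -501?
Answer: 11184960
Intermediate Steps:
M(V, v) = -5 + 8*v
(M(-2, -62) - 2555)*(R - 3159) = ((-5 + 8*(-62)) - 2555)*(-501 - 3159) = ((-5 - 496) - 2555)*(-3660) = (-501 - 2555)*(-3660) = -3056*(-3660) = 11184960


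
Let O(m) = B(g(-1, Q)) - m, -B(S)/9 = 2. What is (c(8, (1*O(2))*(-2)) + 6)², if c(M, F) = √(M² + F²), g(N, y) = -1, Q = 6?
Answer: 1700 + 96*√26 ≈ 2189.5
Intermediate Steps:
B(S) = -18 (B(S) = -9*2 = -18)
O(m) = -18 - m
c(M, F) = √(F² + M²)
(c(8, (1*O(2))*(-2)) + 6)² = (√(((1*(-18 - 1*2))*(-2))² + 8²) + 6)² = (√(((1*(-18 - 2))*(-2))² + 64) + 6)² = (√(((1*(-20))*(-2))² + 64) + 6)² = (√((-20*(-2))² + 64) + 6)² = (√(40² + 64) + 6)² = (√(1600 + 64) + 6)² = (√1664 + 6)² = (8*√26 + 6)² = (6 + 8*√26)²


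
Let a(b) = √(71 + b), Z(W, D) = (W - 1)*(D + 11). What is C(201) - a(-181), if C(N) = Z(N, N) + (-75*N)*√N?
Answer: 42400 - 15075*√201 - I*√110 ≈ -1.7133e+5 - 10.488*I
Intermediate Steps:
Z(W, D) = (-1 + W)*(11 + D)
C(N) = -11 + N² - 75*N^(3/2) + 10*N (C(N) = (-11 - N + 11*N + N*N) + (-75*N)*√N = (-11 - N + 11*N + N²) - 75*N^(3/2) = (-11 + N² + 10*N) - 75*N^(3/2) = -11 + N² - 75*N^(3/2) + 10*N)
C(201) - a(-181) = (-11 + 201² - 15075*√201 + 10*201) - √(71 - 181) = (-11 + 40401 - 15075*√201 + 2010) - √(-110) = (-11 + 40401 - 15075*√201 + 2010) - I*√110 = (42400 - 15075*√201) - I*√110 = 42400 - 15075*√201 - I*√110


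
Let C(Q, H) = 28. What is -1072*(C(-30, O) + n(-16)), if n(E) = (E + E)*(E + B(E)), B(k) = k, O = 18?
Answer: -1127744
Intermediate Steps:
n(E) = 4*E² (n(E) = (E + E)*(E + E) = (2*E)*(2*E) = 4*E²)
-1072*(C(-30, O) + n(-16)) = -1072*(28 + 4*(-16)²) = -1072*(28 + 4*256) = -1072*(28 + 1024) = -1072*1052 = -1127744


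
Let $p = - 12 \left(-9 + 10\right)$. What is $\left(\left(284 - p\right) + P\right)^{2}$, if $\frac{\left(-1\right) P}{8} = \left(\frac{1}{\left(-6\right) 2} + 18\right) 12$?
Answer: $2027776$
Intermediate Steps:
$p = -12$ ($p = \left(-12\right) 1 = -12$)
$P = -1720$ ($P = - 8 \left(\frac{1}{\left(-6\right) 2} + 18\right) 12 = - 8 \left(\frac{1}{-12} + 18\right) 12 = - 8 \left(- \frac{1}{12} + 18\right) 12 = - 8 \cdot \frac{215}{12} \cdot 12 = \left(-8\right) 215 = -1720$)
$\left(\left(284 - p\right) + P\right)^{2} = \left(\left(284 - -12\right) - 1720\right)^{2} = \left(\left(284 + 12\right) - 1720\right)^{2} = \left(296 - 1720\right)^{2} = \left(-1424\right)^{2} = 2027776$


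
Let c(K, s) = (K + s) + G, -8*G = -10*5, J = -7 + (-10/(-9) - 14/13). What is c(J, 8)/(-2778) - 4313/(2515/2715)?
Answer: -3044791978463/653952312 ≈ -4656.0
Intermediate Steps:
J = -815/117 (J = -7 + (-10*(-⅑) - 14*1/13) = -7 + (10/9 - 14/13) = -7 + 4/117 = -815/117 ≈ -6.9658)
G = 25/4 (G = -(-5)*5/4 = -⅛*(-50) = 25/4 ≈ 6.2500)
c(K, s) = 25/4 + K + s (c(K, s) = (K + s) + 25/4 = 25/4 + K + s)
c(J, 8)/(-2778) - 4313/(2515/2715) = (25/4 - 815/117 + 8)/(-2778) - 4313/(2515/2715) = (3409/468)*(-1/2778) - 4313/(2515*(1/2715)) = -3409/1300104 - 4313/503/543 = -3409/1300104 - 4313*543/503 = -3409/1300104 - 2341959/503 = -3044791978463/653952312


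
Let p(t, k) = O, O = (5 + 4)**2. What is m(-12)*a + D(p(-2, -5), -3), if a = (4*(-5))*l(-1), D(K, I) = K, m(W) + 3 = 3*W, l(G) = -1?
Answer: -699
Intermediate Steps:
O = 81 (O = 9**2 = 81)
p(t, k) = 81
m(W) = -3 + 3*W
a = 20 (a = (4*(-5))*(-1) = -20*(-1) = 20)
m(-12)*a + D(p(-2, -5), -3) = (-3 + 3*(-12))*20 + 81 = (-3 - 36)*20 + 81 = -39*20 + 81 = -780 + 81 = -699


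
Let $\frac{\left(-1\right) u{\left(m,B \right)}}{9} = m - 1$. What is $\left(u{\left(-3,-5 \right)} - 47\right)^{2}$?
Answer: $121$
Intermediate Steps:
$u{\left(m,B \right)} = 9 - 9 m$ ($u{\left(m,B \right)} = - 9 \left(m - 1\right) = - 9 \left(-1 + m\right) = 9 - 9 m$)
$\left(u{\left(-3,-5 \right)} - 47\right)^{2} = \left(\left(9 - -27\right) - 47\right)^{2} = \left(\left(9 + 27\right) - 47\right)^{2} = \left(36 - 47\right)^{2} = \left(-11\right)^{2} = 121$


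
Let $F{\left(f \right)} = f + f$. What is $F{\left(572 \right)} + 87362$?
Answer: $88506$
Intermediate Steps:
$F{\left(f \right)} = 2 f$
$F{\left(572 \right)} + 87362 = 2 \cdot 572 + 87362 = 1144 + 87362 = 88506$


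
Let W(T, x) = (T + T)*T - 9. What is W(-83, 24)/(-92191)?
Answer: -13769/92191 ≈ -0.14935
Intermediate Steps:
W(T, x) = -9 + 2*T² (W(T, x) = (2*T)*T - 9 = 2*T² - 9 = -9 + 2*T²)
W(-83, 24)/(-92191) = (-9 + 2*(-83)²)/(-92191) = (-9 + 2*6889)*(-1/92191) = (-9 + 13778)*(-1/92191) = 13769*(-1/92191) = -13769/92191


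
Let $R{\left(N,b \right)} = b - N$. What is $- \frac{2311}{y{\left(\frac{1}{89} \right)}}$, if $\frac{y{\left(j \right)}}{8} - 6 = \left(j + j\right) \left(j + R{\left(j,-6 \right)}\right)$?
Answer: $- \frac{205679}{4176} \approx -49.253$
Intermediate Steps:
$y{\left(j \right)} = 48 - 96 j$ ($y{\left(j \right)} = 48 + 8 \left(j + j\right) \left(j - \left(6 + j\right)\right) = 48 + 8 \cdot 2 j \left(-6\right) = 48 + 8 \left(- 12 j\right) = 48 - 96 j$)
$- \frac{2311}{y{\left(\frac{1}{89} \right)}} = - \frac{2311}{48 - \frac{96}{89}} = - \frac{2311}{\frac{4176}{89}} = \left(-2311\right) \frac{89}{4176} = - \frac{205679}{4176}$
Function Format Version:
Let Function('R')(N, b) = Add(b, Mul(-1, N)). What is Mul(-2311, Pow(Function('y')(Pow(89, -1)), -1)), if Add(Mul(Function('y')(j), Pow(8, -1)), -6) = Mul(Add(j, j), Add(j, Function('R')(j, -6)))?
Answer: Rational(-205679, 4176) ≈ -49.253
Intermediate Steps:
Function('y')(j) = Add(48, Mul(-96, j)) (Function('y')(j) = Add(48, Mul(8, Mul(Add(j, j), Add(j, Add(-6, Mul(-1, j)))))) = Add(48, Mul(8, Mul(Mul(2, j), -6))) = Add(48, Mul(8, Mul(-12, j))) = Add(48, Mul(-96, j)))
Mul(-2311, Pow(Function('y')(Pow(89, -1)), -1)) = Mul(-2311, Pow(Add(48, Mul(-96, Pow(89, -1))), -1)) = Mul(-2311, Pow(Add(48, Mul(-96, Rational(1, 89))), -1)) = Mul(-2311, Pow(Add(48, Rational(-96, 89)), -1)) = Mul(-2311, Pow(Rational(4176, 89), -1)) = Mul(-2311, Rational(89, 4176)) = Rational(-205679, 4176)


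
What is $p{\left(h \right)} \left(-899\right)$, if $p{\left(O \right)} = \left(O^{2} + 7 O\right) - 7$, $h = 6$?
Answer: $-63829$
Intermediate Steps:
$p{\left(O \right)} = -7 + O^{2} + 7 O$
$p{\left(h \right)} \left(-899\right) = \left(-7 + 6^{2} + 7 \cdot 6\right) \left(-899\right) = \left(-7 + 36 + 42\right) \left(-899\right) = 71 \left(-899\right) = -63829$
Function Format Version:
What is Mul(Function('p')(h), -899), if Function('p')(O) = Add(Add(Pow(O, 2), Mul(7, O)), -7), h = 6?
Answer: -63829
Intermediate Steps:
Function('p')(O) = Add(-7, Pow(O, 2), Mul(7, O))
Mul(Function('p')(h), -899) = Mul(Add(-7, Pow(6, 2), Mul(7, 6)), -899) = Mul(Add(-7, 36, 42), -899) = Mul(71, -899) = -63829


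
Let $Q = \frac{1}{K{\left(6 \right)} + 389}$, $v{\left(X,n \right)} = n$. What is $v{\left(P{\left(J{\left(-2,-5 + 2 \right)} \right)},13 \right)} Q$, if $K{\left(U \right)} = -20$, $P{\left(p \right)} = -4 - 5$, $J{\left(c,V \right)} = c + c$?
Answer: $\frac{13}{369} \approx 0.03523$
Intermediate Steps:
$J{\left(c,V \right)} = 2 c$
$P{\left(p \right)} = -9$
$Q = \frac{1}{369}$ ($Q = \frac{1}{-20 + 389} = \frac{1}{369} \approx 0.00271$)
$v{\left(P{\left(J{\left(-2,-5 + 2 \right)} \right)},13 \right)} Q = 13 \cdot \frac{1}{369} = \frac{13}{369}$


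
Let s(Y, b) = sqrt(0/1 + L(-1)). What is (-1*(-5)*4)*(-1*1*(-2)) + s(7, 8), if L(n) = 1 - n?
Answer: 40 + sqrt(2) ≈ 41.414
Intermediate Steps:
s(Y, b) = sqrt(2) (s(Y, b) = sqrt(0/1 + (1 - 1*(-1))) = sqrt(0*1 + (1 + 1)) = sqrt(0 + 2) = sqrt(2))
(-1*(-5)*4)*(-1*1*(-2)) + s(7, 8) = (-1*(-5)*4)*(-1*1*(-2)) + sqrt(2) = (5*4)*(-1*(-2)) + sqrt(2) = 20*2 + sqrt(2) = 40 + sqrt(2)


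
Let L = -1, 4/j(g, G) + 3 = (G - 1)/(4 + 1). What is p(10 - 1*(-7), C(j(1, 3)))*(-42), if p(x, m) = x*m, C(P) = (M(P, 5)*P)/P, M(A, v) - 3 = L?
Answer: -1428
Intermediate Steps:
j(g, G) = 4/(-16/5 + G/5) (j(g, G) = 4/(-3 + (G - 1)/(4 + 1)) = 4/(-3 + (-1 + G)/5) = 4/(-3 + (-1 + G)*(⅕)) = 4/(-3 + (-⅕ + G/5)) = 4/(-16/5 + G/5))
M(A, v) = 2 (M(A, v) = 3 - 1 = 2)
C(P) = 2 (C(P) = (2*P)/P = 2)
p(x, m) = m*x
p(10 - 1*(-7), C(j(1, 3)))*(-42) = (2*(10 - 1*(-7)))*(-42) = (2*(10 + 7))*(-42) = (2*17)*(-42) = 34*(-42) = -1428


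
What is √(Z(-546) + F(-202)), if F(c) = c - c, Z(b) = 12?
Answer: 2*√3 ≈ 3.4641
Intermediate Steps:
F(c) = 0
√(Z(-546) + F(-202)) = √(12 + 0) = √12 = 2*√3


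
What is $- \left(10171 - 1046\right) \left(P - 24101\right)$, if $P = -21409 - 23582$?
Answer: $630464500$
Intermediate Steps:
$P = -44991$ ($P = -21409 - 23582 = -44991$)
$- \left(10171 - 1046\right) \left(P - 24101\right) = - \left(10171 - 1046\right) \left(-44991 - 24101\right) = - \left(10171 + \left(-22874 + 21828\right)\right) \left(-69092\right) = - \left(10171 - 1046\right) \left(-69092\right) = - 9125 \left(-69092\right) = \left(-1\right) \left(-630464500\right) = 630464500$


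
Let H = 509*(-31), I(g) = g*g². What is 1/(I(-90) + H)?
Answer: -1/744779 ≈ -1.3427e-6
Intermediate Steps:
I(g) = g³
H = -15779
1/(I(-90) + H) = 1/((-90)³ - 15779) = 1/(-729000 - 15779) = 1/(-744779) = -1/744779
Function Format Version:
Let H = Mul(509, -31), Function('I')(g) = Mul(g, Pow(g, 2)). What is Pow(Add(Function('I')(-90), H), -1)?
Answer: Rational(-1, 744779) ≈ -1.3427e-6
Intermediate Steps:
Function('I')(g) = Pow(g, 3)
H = -15779
Pow(Add(Function('I')(-90), H), -1) = Pow(Add(Pow(-90, 3), -15779), -1) = Pow(Add(-729000, -15779), -1) = Pow(-744779, -1) = Rational(-1, 744779)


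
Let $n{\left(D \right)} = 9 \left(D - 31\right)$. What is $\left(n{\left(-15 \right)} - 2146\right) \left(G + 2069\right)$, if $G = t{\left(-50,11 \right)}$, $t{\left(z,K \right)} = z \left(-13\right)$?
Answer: $-6960640$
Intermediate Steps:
$t{\left(z,K \right)} = - 13 z$
$G = 650$ ($G = \left(-13\right) \left(-50\right) = 650$)
$n{\left(D \right)} = -279 + 9 D$ ($n{\left(D \right)} = 9 \left(-31 + D\right) = -279 + 9 D$)
$\left(n{\left(-15 \right)} - 2146\right) \left(G + 2069\right) = \left(\left(-279 + 9 \left(-15\right)\right) - 2146\right) \left(650 + 2069\right) = \left(\left(-279 - 135\right) - 2146\right) 2719 = \left(-414 - 2146\right) 2719 = \left(-2560\right) 2719 = -6960640$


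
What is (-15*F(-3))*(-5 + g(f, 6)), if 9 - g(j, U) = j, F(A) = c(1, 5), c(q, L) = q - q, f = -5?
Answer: 0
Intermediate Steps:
c(q, L) = 0
F(A) = 0
g(j, U) = 9 - j
(-15*F(-3))*(-5 + g(f, 6)) = (-15*0)*(-5 + (9 - 1*(-5))) = 0*(-5 + (9 + 5)) = 0*(-5 + 14) = 0*9 = 0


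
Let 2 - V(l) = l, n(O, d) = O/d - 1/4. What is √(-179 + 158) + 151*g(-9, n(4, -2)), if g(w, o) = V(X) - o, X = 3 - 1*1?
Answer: 1359/4 + I*√21 ≈ 339.75 + 4.5826*I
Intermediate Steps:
n(O, d) = -¼ + O/d (n(O, d) = O/d - 1*¼ = O/d - ¼ = -¼ + O/d)
X = 2 (X = 3 - 1 = 2)
V(l) = 2 - l
g(w, o) = -o (g(w, o) = (2 - 1*2) - o = (2 - 2) - o = 0 - o = -o)
√(-179 + 158) + 151*g(-9, n(4, -2)) = √(-179 + 158) + 151*(-(4 - ¼*(-2))/(-2)) = √(-21) + 151*(-(-1)*(4 + ½)/2) = I*√21 + 151*(-(-1)*9/(2*2)) = I*√21 + 151*(-1*(-9/4)) = I*√21 + 151*(9/4) = I*√21 + 1359/4 = 1359/4 + I*√21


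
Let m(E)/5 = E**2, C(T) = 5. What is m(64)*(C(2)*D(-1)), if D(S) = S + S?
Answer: -204800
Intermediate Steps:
D(S) = 2*S
m(E) = 5*E**2
m(64)*(C(2)*D(-1)) = (5*64**2)*(5*(2*(-1))) = (5*4096)*(5*(-2)) = 20480*(-10) = -204800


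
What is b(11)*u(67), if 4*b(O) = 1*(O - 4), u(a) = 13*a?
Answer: 6097/4 ≈ 1524.3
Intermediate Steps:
b(O) = -1 + O/4 (b(O) = (1*(O - 4))/4 = (1*(-4 + O))/4 = (-4 + O)/4 = -1 + O/4)
b(11)*u(67) = (-1 + (¼)*11)*(13*67) = (-1 + 11/4)*871 = (7/4)*871 = 6097/4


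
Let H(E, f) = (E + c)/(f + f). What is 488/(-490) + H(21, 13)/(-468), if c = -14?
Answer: -2970707/2981160 ≈ -0.99649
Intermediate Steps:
H(E, f) = (-14 + E)/(2*f) (H(E, f) = (E - 14)/(f + f) = (-14 + E)/((2*f)) = (-14 + E)*(1/(2*f)) = (-14 + E)/(2*f))
488/(-490) + H(21, 13)/(-468) = 488/(-490) + ((½)*(-14 + 21)/13)/(-468) = 488*(-1/490) + ((½)*(1/13)*7)*(-1/468) = -244/245 + (7/26)*(-1/468) = -244/245 - 7/12168 = -2970707/2981160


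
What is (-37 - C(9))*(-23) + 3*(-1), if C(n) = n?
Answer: 1055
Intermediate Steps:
(-37 - C(9))*(-23) + 3*(-1) = (-37 - 1*9)*(-23) + 3*(-1) = (-37 - 9)*(-23) - 3 = -46*(-23) - 3 = 1058 - 3 = 1055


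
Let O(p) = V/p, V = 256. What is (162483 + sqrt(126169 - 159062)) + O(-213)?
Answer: 34608623/213 + I*sqrt(32893) ≈ 1.6248e+5 + 181.36*I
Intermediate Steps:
O(p) = 256/p
(162483 + sqrt(126169 - 159062)) + O(-213) = (162483 + sqrt(126169 - 159062)) + 256/(-213) = (162483 + sqrt(-32893)) + 256*(-1/213) = (162483 + I*sqrt(32893)) - 256/213 = 34608623/213 + I*sqrt(32893)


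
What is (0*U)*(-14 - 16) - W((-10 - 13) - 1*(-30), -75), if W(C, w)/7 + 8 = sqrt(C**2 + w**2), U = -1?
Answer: 56 - 7*sqrt(5674) ≈ -471.28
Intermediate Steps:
W(C, w) = -56 + 7*sqrt(C**2 + w**2)
(0*U)*(-14 - 16) - W((-10 - 13) - 1*(-30), -75) = (0*(-1))*(-14 - 16) - (-56 + 7*sqrt(((-10 - 13) - 1*(-30))**2 + (-75)**2)) = 0*(-30) - (-56 + 7*sqrt((-23 + 30)**2 + 5625)) = 0 - (-56 + 7*sqrt(7**2 + 5625)) = 0 - (-56 + 7*sqrt(49 + 5625)) = 0 - (-56 + 7*sqrt(5674)) = 0 + (56 - 7*sqrt(5674)) = 56 - 7*sqrt(5674)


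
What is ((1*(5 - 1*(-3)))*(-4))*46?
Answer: -1472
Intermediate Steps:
((1*(5 - 1*(-3)))*(-4))*46 = ((1*(5 + 3))*(-4))*46 = ((1*8)*(-4))*46 = (8*(-4))*46 = -32*46 = -1472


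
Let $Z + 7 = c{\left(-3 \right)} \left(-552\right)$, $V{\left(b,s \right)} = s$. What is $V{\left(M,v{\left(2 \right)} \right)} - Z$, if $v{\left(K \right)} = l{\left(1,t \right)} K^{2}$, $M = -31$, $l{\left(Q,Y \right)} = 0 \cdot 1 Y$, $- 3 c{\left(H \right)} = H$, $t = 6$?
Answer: $559$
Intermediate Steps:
$c{\left(H \right)} = - \frac{H}{3}$
$l{\left(Q,Y \right)} = 0$ ($l{\left(Q,Y \right)} = 0 Y = 0$)
$v{\left(K \right)} = 0$ ($v{\left(K \right)} = 0 K^{2} = 0$)
$Z = -559$ ($Z = -7 + \left(- \frac{1}{3}\right) \left(-3\right) \left(-552\right) = -7 + 1 \left(-552\right) = -7 - 552 = -559$)
$V{\left(M,v{\left(2 \right)} \right)} - Z = 0 - -559 = 0 + 559 = 559$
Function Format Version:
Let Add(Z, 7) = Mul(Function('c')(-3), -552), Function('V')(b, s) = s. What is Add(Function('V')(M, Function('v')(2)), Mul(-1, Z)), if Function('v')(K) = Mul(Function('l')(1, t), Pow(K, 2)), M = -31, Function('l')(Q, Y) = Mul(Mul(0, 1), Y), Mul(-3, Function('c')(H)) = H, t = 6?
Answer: 559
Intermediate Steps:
Function('c')(H) = Mul(Rational(-1, 3), H)
Function('l')(Q, Y) = 0 (Function('l')(Q, Y) = Mul(0, Y) = 0)
Function('v')(K) = 0 (Function('v')(K) = Mul(0, Pow(K, 2)) = 0)
Z = -559 (Z = Add(-7, Mul(Mul(Rational(-1, 3), -3), -552)) = Add(-7, Mul(1, -552)) = Add(-7, -552) = -559)
Add(Function('V')(M, Function('v')(2)), Mul(-1, Z)) = Add(0, Mul(-1, -559)) = Add(0, 559) = 559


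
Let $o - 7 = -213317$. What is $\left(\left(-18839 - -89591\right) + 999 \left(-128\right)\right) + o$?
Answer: $-270430$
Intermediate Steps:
$o = -213310$ ($o = 7 - 213317 = -213310$)
$\left(\left(-18839 - -89591\right) + 999 \left(-128\right)\right) + o = \left(\left(-18839 - -89591\right) + 999 \left(-128\right)\right) - 213310 = \left(\left(-18839 + 89591\right) - 127872\right) - 213310 = \left(70752 - 127872\right) - 213310 = -57120 - 213310 = -270430$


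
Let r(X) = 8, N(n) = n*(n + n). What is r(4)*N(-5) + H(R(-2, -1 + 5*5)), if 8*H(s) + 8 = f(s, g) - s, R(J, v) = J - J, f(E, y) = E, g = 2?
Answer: 399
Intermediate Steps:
N(n) = 2*n² (N(n) = n*(2*n) = 2*n²)
R(J, v) = 0
H(s) = -1 (H(s) = -1 + (s - s)/8 = -1 + (⅛)*0 = -1 + 0 = -1)
r(4)*N(-5) + H(R(-2, -1 + 5*5)) = 8*(2*(-5)²) - 1 = 8*(2*25) - 1 = 8*50 - 1 = 400 - 1 = 399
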